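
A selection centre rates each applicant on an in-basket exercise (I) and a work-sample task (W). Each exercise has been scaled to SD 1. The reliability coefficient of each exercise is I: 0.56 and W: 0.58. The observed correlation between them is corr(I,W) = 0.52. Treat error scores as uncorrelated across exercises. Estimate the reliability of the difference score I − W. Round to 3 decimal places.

Var(I−W) = 1 + 1 − 2·0.52 = 2 − 1.04 = 0.96.
With uncorrelated errors the cross-covariances are all true-score covariance, so they carry over unchanged; only the diagonal terms shrink to ρᵢσᵢ².
True-score variance = [0.56 + 0.58] − 1.04 = 1.14 − 1.04 = 0.1.
Reliability = 0.1 / 0.96 = 0.104.

0.104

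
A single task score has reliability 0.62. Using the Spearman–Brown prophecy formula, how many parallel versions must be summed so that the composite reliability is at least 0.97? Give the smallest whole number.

20

k ≥ ρ*(1−ρ₁)/(ρ₁(1−ρ*)) = 0.97·0.38 / (0.62·0.03) = 19.817.
Smallest integer k = 20.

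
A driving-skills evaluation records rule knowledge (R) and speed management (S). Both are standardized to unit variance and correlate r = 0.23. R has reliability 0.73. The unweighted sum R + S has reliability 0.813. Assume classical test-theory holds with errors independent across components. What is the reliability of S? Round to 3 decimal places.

0.810

Var(R+S) = 2 + 2·0.23 = 2.460.
True-score variance = ρ_R + ρ_S + 2·0.23, so 0.813 = (0.73 + ρ_S + 0.46) / 2.460.
ρ_S = 0.813·2.460 − 0.73 − 0.46 = 0.810.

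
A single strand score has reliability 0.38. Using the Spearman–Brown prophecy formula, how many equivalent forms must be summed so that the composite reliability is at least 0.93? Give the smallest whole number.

k ≥ ρ*(1−ρ₁)/(ρ₁(1−ρ*)) = 0.93·0.62 / (0.38·0.07) = 21.677.
Smallest integer k = 22.

22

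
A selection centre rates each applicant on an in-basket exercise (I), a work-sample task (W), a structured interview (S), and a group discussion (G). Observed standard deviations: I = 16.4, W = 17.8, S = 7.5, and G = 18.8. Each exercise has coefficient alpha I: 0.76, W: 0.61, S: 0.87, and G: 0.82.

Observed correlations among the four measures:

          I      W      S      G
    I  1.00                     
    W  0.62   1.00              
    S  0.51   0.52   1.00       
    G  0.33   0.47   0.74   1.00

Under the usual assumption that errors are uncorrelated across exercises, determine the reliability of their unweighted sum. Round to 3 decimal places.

0.890

Var(I+W+S+G) = 16.4² + 17.8² + 7.5² + 18.8² + 2·[16.4·17.8·0.62 + 16.4·7.5·0.51 + 16.4·18.8·0.33 + 17.8·7.5·0.52 + 17.8·18.8·0.47 + 7.5·18.8·0.74] = 995.49 + 1353.01 = 2348.5.
With uncorrelated errors the cross-covariances are all true-score covariance, so they carry over unchanged; only the diagonal terms shrink to ρᵢσᵢ².
True-score variance = [16.4²·0.76 + 17.8²·0.61 + 7.5²·0.87 + 18.8²·0.82] + 1353.01 = 736.44 + 1353.01 = 2089.45.
Reliability = 2089.45 / 2348.5 = 0.890.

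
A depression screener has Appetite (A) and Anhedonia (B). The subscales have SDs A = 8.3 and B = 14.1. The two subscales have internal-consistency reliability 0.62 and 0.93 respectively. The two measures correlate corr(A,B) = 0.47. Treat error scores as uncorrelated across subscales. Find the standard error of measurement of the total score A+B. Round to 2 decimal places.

6.33

Var(total) = 267.7 + 110.008 = 377.708.
True-score variance = 227.605 + 110.008 = 337.613, so reliability = 0.8938.
Error variance = 377.708 − 337.613 = 40.0949; SEM = √40.0949 = 6.33.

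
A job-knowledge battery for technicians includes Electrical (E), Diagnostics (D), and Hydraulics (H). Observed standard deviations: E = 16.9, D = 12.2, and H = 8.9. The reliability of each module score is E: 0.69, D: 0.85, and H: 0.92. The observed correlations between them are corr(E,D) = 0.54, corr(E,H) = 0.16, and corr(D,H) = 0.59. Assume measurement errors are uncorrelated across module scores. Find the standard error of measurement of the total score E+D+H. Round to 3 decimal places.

Var(total) = 513.66 + 398.93 = 912.59.
True-score variance = 396.458 + 398.93 = 795.388, so reliability = 0.8716.
Error variance = 912.59 − 795.388 = 117.202; SEM = √117.202 = 10.826.

10.826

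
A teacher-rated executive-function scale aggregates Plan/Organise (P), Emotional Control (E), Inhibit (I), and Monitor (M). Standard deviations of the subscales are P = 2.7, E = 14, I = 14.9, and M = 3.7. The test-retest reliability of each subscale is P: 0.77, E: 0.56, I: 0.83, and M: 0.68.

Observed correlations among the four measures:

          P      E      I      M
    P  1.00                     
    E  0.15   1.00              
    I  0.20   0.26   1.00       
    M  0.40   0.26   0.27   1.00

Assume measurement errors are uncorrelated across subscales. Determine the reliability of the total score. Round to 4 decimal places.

Var(P+E+I+M) = 2.7² + 14² + 14.9² + 3.7² + 2·[2.7·14·0.15 + 2.7·14.9·0.20 + 2.7·3.7·0.40 + 14·14.9·0.26 + 14·3.7·0.26 + 14.9·3.7·0.27] = 438.99 + 200.602 = 639.592.
With uncorrelated errors the cross-covariances are all true-score covariance, so they carry over unchanged; only the diagonal terms shrink to ρᵢσᵢ².
True-score variance = [2.7²·0.77 + 14²·0.56 + 14.9²·0.83 + 3.7²·0.68] + 200.602 = 308.951 + 200.602 = 509.553.
Reliability = 509.553 / 639.592 = 0.7967.

0.7967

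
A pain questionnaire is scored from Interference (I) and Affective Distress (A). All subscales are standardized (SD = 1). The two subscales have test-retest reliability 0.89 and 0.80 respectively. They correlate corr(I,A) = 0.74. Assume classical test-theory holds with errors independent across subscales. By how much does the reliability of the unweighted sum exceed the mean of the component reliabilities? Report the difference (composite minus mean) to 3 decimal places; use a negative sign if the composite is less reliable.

Var(sum) = 2 + 1.48 = 3.48; true-score variance = 1.69 + 1.48 = 3.17; composite reliability = 0.9109.
Mean component reliability = 0.8450.
Difference = 0.9109 − 0.8450 = 0.066.

0.066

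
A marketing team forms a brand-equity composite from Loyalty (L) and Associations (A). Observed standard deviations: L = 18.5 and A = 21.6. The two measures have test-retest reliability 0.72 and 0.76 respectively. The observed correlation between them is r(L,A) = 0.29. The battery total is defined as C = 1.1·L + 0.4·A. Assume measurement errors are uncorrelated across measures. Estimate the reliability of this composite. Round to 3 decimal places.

0.773

Var(C) = 1.1²·18.5² + 0.4²·21.6² + 2·[0.44·18.5·21.6·0.29] = 488.772 + 101.978 = 590.75.
With uncorrelated errors the cross-covariances are all true-score covariance, so they carry over unchanged; only the diagonal terms shrink to ρᵢσᵢ².
True-score variance = [1.1²·18.5²·0.72 + 0.4²·21.6²·0.76] + 101.978 = 354.902 + 101.978 = 456.88.
Reliability = 456.88 / 590.75 = 0.773.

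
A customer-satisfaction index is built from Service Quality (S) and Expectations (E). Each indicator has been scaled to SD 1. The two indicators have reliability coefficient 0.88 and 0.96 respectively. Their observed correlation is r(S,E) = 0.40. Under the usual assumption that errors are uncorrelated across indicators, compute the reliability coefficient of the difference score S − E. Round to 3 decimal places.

Var(S−E) = 1 + 1 − 2·0.40 = 2 − 0.8 = 1.2.
With uncorrelated errors the cross-covariances are all true-score covariance, so they carry over unchanged; only the diagonal terms shrink to ρᵢσᵢ².
True-score variance = [0.88 + 0.96] − 0.8 = 1.84 − 0.8 = 1.04.
Reliability = 1.04 / 1.2 = 0.867.

0.867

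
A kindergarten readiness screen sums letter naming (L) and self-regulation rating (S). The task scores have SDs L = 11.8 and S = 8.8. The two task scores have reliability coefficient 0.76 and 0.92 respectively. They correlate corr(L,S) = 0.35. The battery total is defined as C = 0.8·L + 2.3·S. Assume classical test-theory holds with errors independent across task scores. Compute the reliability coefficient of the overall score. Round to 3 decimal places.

0.914

Var(C) = 0.8²·11.8² + 2.3²·8.8² + 2·[1.84·11.8·8.8·0.35] = 498.771 + 133.746 = 632.517.
With uncorrelated errors the cross-covariances are all true-score covariance, so they carry over unchanged; only the diagonal terms shrink to ρᵢσᵢ².
True-score variance = [0.8²·11.8²·0.76 + 2.3²·8.8²·0.92] + 133.746 = 444.611 + 133.746 = 578.357.
Reliability = 578.357 / 632.517 = 0.914.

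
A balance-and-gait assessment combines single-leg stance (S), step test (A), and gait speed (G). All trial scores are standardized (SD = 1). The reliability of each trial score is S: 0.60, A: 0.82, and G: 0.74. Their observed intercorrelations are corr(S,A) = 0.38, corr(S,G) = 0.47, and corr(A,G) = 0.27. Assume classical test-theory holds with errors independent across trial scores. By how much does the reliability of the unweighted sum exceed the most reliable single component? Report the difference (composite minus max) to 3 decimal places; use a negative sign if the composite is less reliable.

Var(sum) = 3 + 2.24 = 5.24; true-score variance = 2.16 + 2.24 = 4.4; composite reliability = 0.8397.
Max component reliability = 0.8200.
Difference = 0.8397 − 0.8200 = 0.020.

0.020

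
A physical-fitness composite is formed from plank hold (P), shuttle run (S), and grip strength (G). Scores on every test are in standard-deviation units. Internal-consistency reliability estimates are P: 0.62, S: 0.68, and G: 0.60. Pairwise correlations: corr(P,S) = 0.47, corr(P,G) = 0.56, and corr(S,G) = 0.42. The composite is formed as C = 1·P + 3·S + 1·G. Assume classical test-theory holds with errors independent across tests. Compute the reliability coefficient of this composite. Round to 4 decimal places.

0.7904

Var(C) = 1 + 3² + 1 + 2·[3·0.47 + 0.56 + 3·0.42] = 11 + 6.46 = 17.46.
Because errors are independent across components, Cov(Tᵢ,Tⱼ) = Cov(Xᵢ,Xⱼ); the off-diagonal part of the true-score variance is the same as above.
True-score variance = [0.62 + 3²·0.68 + 0.60] + 6.46 = 7.34 + 6.46 = 13.8.
Reliability = 13.8 / 17.46 = 0.7904.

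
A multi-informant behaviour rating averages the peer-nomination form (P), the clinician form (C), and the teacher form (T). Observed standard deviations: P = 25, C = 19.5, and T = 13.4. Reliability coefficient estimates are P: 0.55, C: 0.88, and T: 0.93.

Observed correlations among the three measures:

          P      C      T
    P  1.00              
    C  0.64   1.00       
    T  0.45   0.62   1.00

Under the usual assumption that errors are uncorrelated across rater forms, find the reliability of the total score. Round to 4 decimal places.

Var(P+C+T) = 25² + 19.5² + 13.4² + 2·[25·19.5·0.64 + 25·13.4·0.45 + 19.5·13.4·0.62] = 1184.81 + 1249.51 = 2434.32.
With uncorrelated errors the cross-covariances are all true-score covariance, so they carry over unchanged; only the diagonal terms shrink to ρᵢσᵢ².
True-score variance = [25²·0.55 + 19.5²·0.88 + 13.4²·0.93] + 1249.51 = 845.361 + 1249.51 = 2094.87.
Reliability = 2094.87 / 2434.32 = 0.8606.

0.8606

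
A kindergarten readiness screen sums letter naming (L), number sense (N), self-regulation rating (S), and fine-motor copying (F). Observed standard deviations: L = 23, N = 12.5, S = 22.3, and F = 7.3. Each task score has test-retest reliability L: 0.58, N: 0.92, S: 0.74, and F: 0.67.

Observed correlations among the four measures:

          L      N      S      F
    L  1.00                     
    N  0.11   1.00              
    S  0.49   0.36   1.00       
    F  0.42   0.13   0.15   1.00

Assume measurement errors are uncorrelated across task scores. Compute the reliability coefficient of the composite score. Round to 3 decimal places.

Var(L+N+S+F) = 23² + 12.5² + 22.3² + 7.3² + 2·[23·12.5·0.11 + 23·22.3·0.49 + 23·7.3·0.42 + 12.5·22.3·0.36 + 12.5·7.3·0.13 + 22.3·7.3·0.15] = 1235.83 + 980.19 = 2216.02.
With uncorrelated errors the cross-covariances are all true-score covariance, so they carry over unchanged; only the diagonal terms shrink to ρᵢσᵢ².
True-score variance = [23²·0.58 + 12.5²·0.92 + 22.3²·0.74 + 7.3²·0.67] + 980.19 = 854.269 + 980.19 = 1834.46.
Reliability = 1834.46 / 2216.02 = 0.828.

0.828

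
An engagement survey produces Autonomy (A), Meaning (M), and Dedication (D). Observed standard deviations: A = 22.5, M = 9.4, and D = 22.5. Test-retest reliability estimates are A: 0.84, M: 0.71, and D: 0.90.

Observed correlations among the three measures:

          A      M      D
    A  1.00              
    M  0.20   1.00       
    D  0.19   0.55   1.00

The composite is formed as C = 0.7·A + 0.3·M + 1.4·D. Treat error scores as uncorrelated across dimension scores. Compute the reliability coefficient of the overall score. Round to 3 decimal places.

0.909

Var(C) = 0.7²·22.5² + 0.3²·9.4² + 1.4²·22.5² + 2·[0.21·22.5·9.4·0.20 + 0.98·22.5·22.5·0.19 + 0.42·9.4·22.5·0.55] = 1248.26 + 304.006 = 1552.27.
Because errors are independent across components, Cov(Tᵢ,Tⱼ) = Cov(Xᵢ,Xⱼ); the off-diagonal part of the true-score variance is the same as above.
True-score variance = [0.7²·22.5²·0.84 + 0.3²·9.4²·0.71 + 1.4²·22.5²·0.90] + 304.006 = 1107.04 + 304.006 = 1411.05.
Reliability = 1411.05 / 1552.27 = 0.909.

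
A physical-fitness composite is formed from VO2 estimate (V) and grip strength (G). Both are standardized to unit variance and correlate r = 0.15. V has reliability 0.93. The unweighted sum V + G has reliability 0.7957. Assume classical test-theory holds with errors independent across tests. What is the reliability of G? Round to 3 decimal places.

0.600

Var(V+G) = 2 + 2·0.15 = 2.300.
True-score variance = ρ_V + ρ_G + 2·0.15, so 0.7957 = (0.93 + ρ_G + 0.30) / 2.300.
ρ_G = 0.7957·2.300 − 0.93 − 0.30 = 0.600.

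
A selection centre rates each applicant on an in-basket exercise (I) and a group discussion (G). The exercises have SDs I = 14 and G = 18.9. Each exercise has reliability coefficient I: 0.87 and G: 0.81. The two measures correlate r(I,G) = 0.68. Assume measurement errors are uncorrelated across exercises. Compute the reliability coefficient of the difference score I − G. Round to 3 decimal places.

0.517

Var(I−G) = 14² + 18.9² − 2·14·18.9·0.68 = 553.21 − 359.856 = 193.354.
Because errors are independent across components, Cov(Tᵢ,Tⱼ) = Cov(Xᵢ,Xⱼ); the off-diagonal part of the true-score variance is the same as above.
True-score variance = [14²·0.87 + 18.9²·0.81] − 359.856 = 459.86 − 359.856 = 100.004.
Reliability = 100.004 / 193.354 = 0.517.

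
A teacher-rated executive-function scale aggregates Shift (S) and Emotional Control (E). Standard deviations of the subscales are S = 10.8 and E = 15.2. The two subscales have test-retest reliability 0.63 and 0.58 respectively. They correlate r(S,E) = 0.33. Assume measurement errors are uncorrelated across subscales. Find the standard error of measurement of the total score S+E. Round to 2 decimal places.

Var(total) = 347.68 + 108.346 = 456.026.
True-score variance = 207.486 + 108.346 = 315.832, so reliability = 0.6926.
Error variance = 456.026 − 315.832 = 140.194; SEM = √140.194 = 11.84.

11.84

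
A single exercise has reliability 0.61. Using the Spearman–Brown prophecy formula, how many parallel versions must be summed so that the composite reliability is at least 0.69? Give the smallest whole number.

k ≥ ρ*(1−ρ₁)/(ρ₁(1−ρ*)) = 0.69·0.39 / (0.61·0.31) = 1.423.
Smallest integer k = 2.

2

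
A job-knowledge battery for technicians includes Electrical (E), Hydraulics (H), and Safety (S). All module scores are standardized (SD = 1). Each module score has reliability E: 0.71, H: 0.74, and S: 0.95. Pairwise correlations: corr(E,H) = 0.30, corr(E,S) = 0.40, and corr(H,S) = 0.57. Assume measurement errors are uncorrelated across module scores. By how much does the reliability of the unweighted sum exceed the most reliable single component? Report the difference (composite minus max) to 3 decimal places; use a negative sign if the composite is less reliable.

-0.058

Var(sum) = 3 + 2.54 = 5.54; true-score variance = 2.4 + 2.54 = 4.94; composite reliability = 0.8917.
Max component reliability = 0.9500.
Difference = 0.8917 − 0.9500 = -0.058.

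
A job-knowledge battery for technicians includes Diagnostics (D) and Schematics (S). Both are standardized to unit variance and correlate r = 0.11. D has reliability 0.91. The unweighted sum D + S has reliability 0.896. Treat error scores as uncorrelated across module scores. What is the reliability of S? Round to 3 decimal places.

Var(D+S) = 2 + 2·0.11 = 2.220.
True-score variance = ρ_D + ρ_S + 2·0.11, so 0.896 = (0.91 + ρ_S + 0.22) / 2.220.
ρ_S = 0.896·2.220 − 0.91 − 0.22 = 0.859.

0.859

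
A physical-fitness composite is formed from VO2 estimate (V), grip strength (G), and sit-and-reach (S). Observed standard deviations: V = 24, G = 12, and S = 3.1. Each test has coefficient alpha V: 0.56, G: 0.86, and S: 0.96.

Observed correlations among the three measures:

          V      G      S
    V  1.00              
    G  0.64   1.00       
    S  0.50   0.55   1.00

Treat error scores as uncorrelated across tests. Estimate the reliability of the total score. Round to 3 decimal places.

Var(V+G+S) = 24² + 12² + 3.1² + 2·[24·12·0.64 + 24·3.1·0.50 + 12·3.1·0.55] = 729.61 + 483.96 = 1213.57.
Under uncorrelated errors the observed covariances equal the true-score covariances, so only the own-variance terms attenuate.
True-score variance = [24²·0.56 + 12²·0.86 + 3.1²·0.96] + 483.96 = 455.626 + 483.96 = 939.586.
Reliability = 939.586 / 1213.57 = 0.774.

0.774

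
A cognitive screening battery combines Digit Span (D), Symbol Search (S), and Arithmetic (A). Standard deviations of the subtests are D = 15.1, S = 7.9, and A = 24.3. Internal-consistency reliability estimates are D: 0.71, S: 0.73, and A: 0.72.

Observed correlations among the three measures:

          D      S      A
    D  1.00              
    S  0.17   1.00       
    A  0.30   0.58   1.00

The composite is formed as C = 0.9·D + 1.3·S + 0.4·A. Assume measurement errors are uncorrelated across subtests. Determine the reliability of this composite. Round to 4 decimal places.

Var(C) = 0.9²·15.1² + 1.3²·7.9² + 0.4²·24.3² + 2·[1.17·15.1·7.9·0.17 + 0.36·15.1·24.3·0.30 + 0.52·7.9·24.3·0.58] = 384.639 + 242.507 = 627.146.
With uncorrelated errors the cross-covariances are all true-score covariance, so they carry over unchanged; only the diagonal terms shrink to ρᵢσᵢ².
True-score variance = [0.9²·15.1²·0.71 + 1.3²·7.9²·0.73 + 0.4²·24.3²·0.72] + 242.507 = 276.148 + 242.507 = 518.655.
Reliability = 518.655 / 627.146 = 0.8270.

0.8270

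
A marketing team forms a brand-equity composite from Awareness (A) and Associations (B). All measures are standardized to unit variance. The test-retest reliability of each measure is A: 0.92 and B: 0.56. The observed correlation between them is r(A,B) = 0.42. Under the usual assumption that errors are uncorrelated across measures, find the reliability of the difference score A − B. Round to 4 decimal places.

0.5517

Var(A−B) = 1 + 1 − 2·0.42 = 2 − 0.84 = 1.16.
Under uncorrelated errors the observed covariances equal the true-score covariances, so only the own-variance terms attenuate.
True-score variance = [0.92 + 0.56] − 0.84 = 1.48 − 0.84 = 0.64.
Reliability = 0.64 / 1.16 = 0.5517.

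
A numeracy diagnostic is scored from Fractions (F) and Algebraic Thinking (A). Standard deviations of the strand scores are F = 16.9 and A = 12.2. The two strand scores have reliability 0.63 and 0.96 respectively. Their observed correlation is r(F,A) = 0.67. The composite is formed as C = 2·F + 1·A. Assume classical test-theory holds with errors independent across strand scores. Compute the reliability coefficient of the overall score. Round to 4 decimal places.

Var(C) = 2²·16.9² + 12.2² + 2·[2·16.9·12.2·0.67] = 1291.28 + 552.562 = 1843.84.
With uncorrelated errors the cross-covariances are all true-score covariance, so they carry over unchanged; only the diagonal terms shrink to ρᵢσᵢ².
True-score variance = [2²·16.9²·0.63 + 12.2²·0.96] + 552.562 = 862.624 + 552.562 = 1415.19.
Reliability = 1415.19 / 1843.84 = 0.7675.

0.7675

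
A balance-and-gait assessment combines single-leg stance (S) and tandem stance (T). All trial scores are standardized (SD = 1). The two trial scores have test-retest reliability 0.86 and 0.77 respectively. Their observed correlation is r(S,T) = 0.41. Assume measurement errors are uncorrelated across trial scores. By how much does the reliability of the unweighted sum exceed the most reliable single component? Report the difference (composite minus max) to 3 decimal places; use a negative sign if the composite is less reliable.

0.009

Var(sum) = 2 + 0.82 = 2.82; true-score variance = 1.63 + 0.82 = 2.45; composite reliability = 0.8688.
Max component reliability = 0.8600.
Difference = 0.8688 − 0.8600 = 0.009.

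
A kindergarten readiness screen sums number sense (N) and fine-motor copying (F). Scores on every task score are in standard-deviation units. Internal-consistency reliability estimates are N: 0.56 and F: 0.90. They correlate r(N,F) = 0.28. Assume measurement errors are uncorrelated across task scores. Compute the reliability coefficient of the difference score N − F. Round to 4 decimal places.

Var(N−F) = 1 + 1 − 2·0.28 = 2 − 0.56 = 1.44.
With uncorrelated errors the cross-covariances are all true-score covariance, so they carry over unchanged; only the diagonal terms shrink to ρᵢσᵢ².
True-score variance = [0.56 + 0.90] − 0.56 = 1.46 − 0.56 = 0.9.
Reliability = 0.9 / 1.44 = 0.6250.

0.6250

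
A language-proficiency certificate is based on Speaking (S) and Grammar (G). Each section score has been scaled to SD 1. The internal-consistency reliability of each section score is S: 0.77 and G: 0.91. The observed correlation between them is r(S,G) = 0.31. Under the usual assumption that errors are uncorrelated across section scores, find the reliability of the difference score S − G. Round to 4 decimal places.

0.7681

Var(S−G) = 1 + 1 − 2·0.31 = 2 − 0.62 = 1.38.
Under uncorrelated errors the observed covariances equal the true-score covariances, so only the own-variance terms attenuate.
True-score variance = [0.77 + 0.91] − 0.62 = 1.68 − 0.62 = 1.06.
Reliability = 1.06 / 1.38 = 0.7681.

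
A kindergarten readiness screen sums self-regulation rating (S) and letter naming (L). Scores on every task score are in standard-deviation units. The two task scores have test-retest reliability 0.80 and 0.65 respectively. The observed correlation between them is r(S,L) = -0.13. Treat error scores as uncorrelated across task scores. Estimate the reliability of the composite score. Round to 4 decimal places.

0.6839

Var(S+L) = 2 + 2·[(-0.13)] = 2 − 0.26 = 1.74.
Because errors are independent across components, Cov(Tᵢ,Tⱼ) = Cov(Xᵢ,Xⱼ); the off-diagonal part of the true-score variance is the same as above.
True-score variance = [0.80 + 0.65] − 0.26 = 1.45 − 0.26 = 1.19.
Reliability = 1.19 / 1.74 = 0.6839.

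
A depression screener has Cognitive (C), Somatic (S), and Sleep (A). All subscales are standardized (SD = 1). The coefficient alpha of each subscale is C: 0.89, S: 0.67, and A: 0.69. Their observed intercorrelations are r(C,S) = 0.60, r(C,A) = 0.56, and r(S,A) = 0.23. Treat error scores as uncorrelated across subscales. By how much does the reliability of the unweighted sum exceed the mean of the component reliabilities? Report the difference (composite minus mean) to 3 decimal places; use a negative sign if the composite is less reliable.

0.120

Var(sum) = 3 + 2.78 = 5.78; true-score variance = 2.25 + 2.78 = 5.03; composite reliability = 0.8702.
Mean component reliability = 0.7500.
Difference = 0.8702 − 0.7500 = 0.120.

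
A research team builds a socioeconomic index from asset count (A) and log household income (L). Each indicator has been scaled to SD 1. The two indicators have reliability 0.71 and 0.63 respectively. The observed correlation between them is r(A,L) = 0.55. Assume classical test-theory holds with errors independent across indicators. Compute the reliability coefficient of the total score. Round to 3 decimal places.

0.787

Var(A+L) = 2 + 2·[0.55] = 2 + 1.1 = 3.1.
Because errors are independent across components, Cov(Tᵢ,Tⱼ) = Cov(Xᵢ,Xⱼ); the off-diagonal part of the true-score variance is the same as above.
True-score variance = [0.71 + 0.63] + 1.1 = 1.34 + 1.1 = 2.44.
Reliability = 2.44 / 3.1 = 0.787.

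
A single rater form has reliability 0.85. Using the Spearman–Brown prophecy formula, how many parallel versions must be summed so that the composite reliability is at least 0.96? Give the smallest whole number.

k ≥ ρ*(1−ρ₁)/(ρ₁(1−ρ*)) = 0.96·0.15 / (0.85·0.04) = 4.235.
Smallest integer k = 5.

5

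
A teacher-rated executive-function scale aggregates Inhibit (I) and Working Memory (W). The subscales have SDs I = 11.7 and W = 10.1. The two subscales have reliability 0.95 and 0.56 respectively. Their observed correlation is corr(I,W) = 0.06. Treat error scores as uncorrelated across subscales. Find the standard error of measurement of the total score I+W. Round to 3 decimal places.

Var(total) = 238.9 + 14.1804 = 253.08.
True-score variance = 187.171 + 14.1804 = 201.351, so reliability = 0.7956.
Error variance = 253.08 − 201.351 = 51.7289; SEM = √51.7289 = 7.192.

7.192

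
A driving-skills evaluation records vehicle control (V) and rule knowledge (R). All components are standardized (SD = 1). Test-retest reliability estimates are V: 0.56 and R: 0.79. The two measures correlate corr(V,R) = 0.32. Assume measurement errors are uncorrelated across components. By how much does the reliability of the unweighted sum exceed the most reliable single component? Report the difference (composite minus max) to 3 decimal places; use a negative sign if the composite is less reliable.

Var(sum) = 2 + 0.64 = 2.64; true-score variance = 1.35 + 0.64 = 1.99; composite reliability = 0.7538.
Max component reliability = 0.7900.
Difference = 0.7538 − 0.7900 = -0.036.

-0.036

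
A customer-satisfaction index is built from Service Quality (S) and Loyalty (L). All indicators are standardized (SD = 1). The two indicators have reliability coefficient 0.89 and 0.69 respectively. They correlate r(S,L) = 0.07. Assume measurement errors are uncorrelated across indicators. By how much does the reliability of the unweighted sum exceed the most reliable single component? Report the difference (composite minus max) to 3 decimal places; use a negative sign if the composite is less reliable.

-0.086

Var(sum) = 2 + 0.14 = 2.14; true-score variance = 1.58 + 0.14 = 1.72; composite reliability = 0.8037.
Max component reliability = 0.8900.
Difference = 0.8037 − 0.8900 = -0.086.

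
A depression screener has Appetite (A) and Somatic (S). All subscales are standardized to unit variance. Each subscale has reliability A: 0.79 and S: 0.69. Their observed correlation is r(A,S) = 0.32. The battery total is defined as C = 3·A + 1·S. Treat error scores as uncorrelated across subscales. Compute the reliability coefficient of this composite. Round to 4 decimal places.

Var(C) = 3² + 1 + 2·[3·0.32] = 10 + 1.92 = 11.92.
Under uncorrelated errors the observed covariances equal the true-score covariances, so only the own-variance terms attenuate.
True-score variance = [3²·0.79 + 0.69] + 1.92 = 7.8 + 1.92 = 9.72.
Reliability = 9.72 / 11.92 = 0.8154.

0.8154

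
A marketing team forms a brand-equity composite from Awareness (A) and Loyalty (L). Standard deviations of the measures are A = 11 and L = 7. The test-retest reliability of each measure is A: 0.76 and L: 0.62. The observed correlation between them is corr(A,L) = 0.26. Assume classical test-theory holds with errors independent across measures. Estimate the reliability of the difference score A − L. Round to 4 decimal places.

Var(A−L) = 11² + 7² − 2·11·7·0.26 = 170 − 40.04 = 129.96.
Under uncorrelated errors the observed covariances equal the true-score covariances, so only the own-variance terms attenuate.
True-score variance = [11²·0.76 + 7²·0.62] − 40.04 = 122.34 − 40.04 = 82.3.
Reliability = 82.3 / 129.96 = 0.6333.

0.6333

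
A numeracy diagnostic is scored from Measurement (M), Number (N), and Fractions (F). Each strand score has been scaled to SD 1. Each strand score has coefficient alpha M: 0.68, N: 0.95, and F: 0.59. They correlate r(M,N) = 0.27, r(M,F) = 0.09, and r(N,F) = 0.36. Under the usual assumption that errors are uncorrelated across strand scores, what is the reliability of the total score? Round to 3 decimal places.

Var(M+N+F) = 3 + 2·[0.27 + 0.09 + 0.36] = 3 + 1.44 = 4.44.
With uncorrelated errors the cross-covariances are all true-score covariance, so they carry over unchanged; only the diagonal terms shrink to ρᵢσᵢ².
True-score variance = [0.68 + 0.95 + 0.59] + 1.44 = 2.22 + 1.44 = 3.66.
Reliability = 3.66 / 4.44 = 0.824.

0.824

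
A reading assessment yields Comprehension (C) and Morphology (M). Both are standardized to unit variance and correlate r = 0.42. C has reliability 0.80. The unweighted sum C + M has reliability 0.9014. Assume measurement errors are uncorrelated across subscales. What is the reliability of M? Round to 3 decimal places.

Var(C+M) = 2 + 2·0.42 = 2.840.
True-score variance = ρ_C + ρ_M + 2·0.42, so 0.9014 = (0.80 + ρ_M + 0.84) / 2.840.
ρ_M = 0.9014·2.840 − 0.80 − 0.84 = 0.920.

0.920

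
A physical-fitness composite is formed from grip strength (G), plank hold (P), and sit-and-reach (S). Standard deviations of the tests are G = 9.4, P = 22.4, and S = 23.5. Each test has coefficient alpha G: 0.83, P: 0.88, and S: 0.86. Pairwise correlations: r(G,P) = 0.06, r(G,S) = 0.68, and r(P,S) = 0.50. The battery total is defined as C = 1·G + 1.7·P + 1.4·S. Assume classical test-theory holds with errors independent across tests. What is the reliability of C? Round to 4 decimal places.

0.9215

Var(C) = 9.4² + 1.7²·22.4² + 1.4²·23.5² + 2·[1.7·9.4·22.4·0.06 + 1.4·9.4·23.5·0.68 + 2.38·22.4·23.5·0.50] = 2620.86 + 1716.38 = 4337.24.
Because errors are independent across components, Cov(Tᵢ,Tⱼ) = Cov(Xᵢ,Xⱼ); the off-diagonal part of the true-score variance is the same as above.
True-score variance = [9.4²·0.83 + 1.7²·22.4²·0.88 + 1.4²·23.5²·0.86] + 1716.38 = 2280.29 + 1716.38 = 3996.67.
Reliability = 3996.67 / 4337.24 = 0.9215.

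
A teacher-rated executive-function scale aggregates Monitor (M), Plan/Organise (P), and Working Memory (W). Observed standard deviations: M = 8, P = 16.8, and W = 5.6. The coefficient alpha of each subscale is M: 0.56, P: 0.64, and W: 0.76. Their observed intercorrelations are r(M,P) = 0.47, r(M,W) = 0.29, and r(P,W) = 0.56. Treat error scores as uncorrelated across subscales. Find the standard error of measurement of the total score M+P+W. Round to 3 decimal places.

11.717

Var(total) = 377.6 + 257.69 = 635.29.
True-score variance = 240.307 + 257.69 = 497.997, so reliability = 0.7839.
Error variance = 635.29 − 497.997 = 137.293; SEM = √137.293 = 11.717.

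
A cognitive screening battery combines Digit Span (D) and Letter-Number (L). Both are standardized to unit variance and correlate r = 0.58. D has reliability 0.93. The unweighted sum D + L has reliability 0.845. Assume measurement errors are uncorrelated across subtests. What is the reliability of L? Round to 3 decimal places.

0.580

Var(D+L) = 2 + 2·0.58 = 3.160.
True-score variance = ρ_D + ρ_L + 2·0.58, so 0.845 = (0.93 + ρ_L + 1.16) / 3.160.
ρ_L = 0.845·3.160 − 0.93 − 1.16 = 0.580.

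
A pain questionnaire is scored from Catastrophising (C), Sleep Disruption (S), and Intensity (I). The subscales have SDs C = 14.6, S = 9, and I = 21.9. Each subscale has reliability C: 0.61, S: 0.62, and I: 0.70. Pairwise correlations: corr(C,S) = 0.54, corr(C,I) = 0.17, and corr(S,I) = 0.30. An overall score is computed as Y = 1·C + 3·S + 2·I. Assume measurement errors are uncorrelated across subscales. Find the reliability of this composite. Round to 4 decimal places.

0.7779

Var(Y) = 14.6² + 3²·9² + 2²·21.9² + 2·[3·14.6·9·0.54 + 2·14.6·21.9·0.17 + 6·9·21.9·0.30] = 2860.6 + 1352.72 = 4213.32.
Under uncorrelated errors the observed covariances equal the true-score covariances, so only the own-variance terms attenuate.
True-score variance = [14.6²·0.61 + 3²·9²·0.62 + 2²·21.9²·0.70] + 1352.72 = 1924.92 + 1352.72 = 3277.63.
Reliability = 3277.63 / 4213.32 = 0.7779.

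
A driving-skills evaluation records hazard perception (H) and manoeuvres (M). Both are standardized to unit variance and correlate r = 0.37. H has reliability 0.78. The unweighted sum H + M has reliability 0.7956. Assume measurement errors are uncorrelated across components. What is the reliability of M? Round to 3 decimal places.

0.660

Var(H+M) = 2 + 2·0.37 = 2.740.
True-score variance = ρ_H + ρ_M + 2·0.37, so 0.7956 = (0.78 + ρ_M + 0.74) / 2.740.
ρ_M = 0.7956·2.740 − 0.78 − 0.74 = 0.660.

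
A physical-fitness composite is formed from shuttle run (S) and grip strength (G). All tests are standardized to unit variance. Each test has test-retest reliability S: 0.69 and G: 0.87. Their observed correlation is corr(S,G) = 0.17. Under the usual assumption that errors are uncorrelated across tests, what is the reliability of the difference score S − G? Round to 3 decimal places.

0.735

Var(S−G) = 1 + 1 − 2·0.17 = 2 − 0.34 = 1.66.
Under uncorrelated errors the observed covariances equal the true-score covariances, so only the own-variance terms attenuate.
True-score variance = [0.69 + 0.87] − 0.34 = 1.56 − 0.34 = 1.22.
Reliability = 1.22 / 1.66 = 0.735.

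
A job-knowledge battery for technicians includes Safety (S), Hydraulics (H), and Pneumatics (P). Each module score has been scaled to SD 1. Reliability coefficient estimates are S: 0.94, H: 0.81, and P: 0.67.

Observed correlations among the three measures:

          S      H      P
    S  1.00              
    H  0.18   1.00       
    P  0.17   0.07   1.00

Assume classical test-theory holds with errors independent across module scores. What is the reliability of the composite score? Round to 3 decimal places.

Var(S+H+P) = 3 + 2·[0.18 + 0.17 + 0.07] = 3 + 0.84 = 3.84.
With uncorrelated errors the cross-covariances are all true-score covariance, so they carry over unchanged; only the diagonal terms shrink to ρᵢσᵢ².
True-score variance = [0.94 + 0.81 + 0.67] + 0.84 = 2.42 + 0.84 = 3.26.
Reliability = 3.26 / 3.84 = 0.849.

0.849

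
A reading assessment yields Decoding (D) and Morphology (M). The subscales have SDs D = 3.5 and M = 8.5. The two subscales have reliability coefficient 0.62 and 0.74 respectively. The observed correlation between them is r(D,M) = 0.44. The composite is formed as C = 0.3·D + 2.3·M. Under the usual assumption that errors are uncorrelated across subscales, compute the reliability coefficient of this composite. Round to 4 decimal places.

0.7514

Var(C) = 0.3²·3.5² + 2.3²·8.5² + 2·[0.69·3.5·8.5·0.44] = 383.305 + 18.0642 = 401.369.
Under uncorrelated errors the observed covariances equal the true-score covariances, so only the own-variance terms attenuate.
True-score variance = [0.3²·3.5²·0.62 + 2.3²·8.5²·0.74] + 18.0642 = 283.513 + 18.0642 = 301.578.
Reliability = 301.578 / 401.369 = 0.7514.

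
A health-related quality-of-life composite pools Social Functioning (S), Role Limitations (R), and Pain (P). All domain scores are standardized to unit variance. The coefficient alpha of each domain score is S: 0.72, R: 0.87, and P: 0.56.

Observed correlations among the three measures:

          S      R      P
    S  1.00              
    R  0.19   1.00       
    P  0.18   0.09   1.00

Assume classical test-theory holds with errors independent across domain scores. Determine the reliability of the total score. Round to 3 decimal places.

Var(S+R+P) = 3 + 2·[0.19 + 0.18 + 0.09] = 3 + 0.92 = 3.92.
Under uncorrelated errors the observed covariances equal the true-score covariances, so only the own-variance terms attenuate.
True-score variance = [0.72 + 0.87 + 0.56] + 0.92 = 2.15 + 0.92 = 3.07.
Reliability = 3.07 / 3.92 = 0.783.

0.783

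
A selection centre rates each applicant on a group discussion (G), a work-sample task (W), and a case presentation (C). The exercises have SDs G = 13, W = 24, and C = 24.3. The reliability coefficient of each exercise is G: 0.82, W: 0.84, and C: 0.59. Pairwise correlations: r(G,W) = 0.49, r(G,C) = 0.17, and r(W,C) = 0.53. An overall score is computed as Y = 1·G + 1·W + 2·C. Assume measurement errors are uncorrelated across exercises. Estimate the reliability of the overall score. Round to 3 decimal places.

Var(Y) = 13² + 24² + 2²·24.3² + 2·[13·24·0.49 + 2·13·24.3·0.17 + 2·24·24.3·0.53] = 3106.96 + 1756.96 = 4863.92.
Under uncorrelated errors the observed covariances equal the true-score covariances, so only the own-variance terms attenuate.
True-score variance = [13²·0.82 + 24²·0.84 + 2²·24.3²·0.59] + 1756.96 = 2015.98 + 1756.96 = 3772.93.
Reliability = 3772.93 / 4863.92 = 0.776.

0.776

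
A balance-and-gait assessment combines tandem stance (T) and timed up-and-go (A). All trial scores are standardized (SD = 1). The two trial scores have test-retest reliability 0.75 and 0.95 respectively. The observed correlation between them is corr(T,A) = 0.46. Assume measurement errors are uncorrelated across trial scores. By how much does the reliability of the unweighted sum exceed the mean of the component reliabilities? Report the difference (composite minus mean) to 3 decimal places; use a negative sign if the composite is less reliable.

Var(sum) = 2 + 0.92 = 2.92; true-score variance = 1.7 + 0.92 = 2.62; composite reliability = 0.8973.
Mean component reliability = 0.8500.
Difference = 0.8973 − 0.8500 = 0.047.

0.047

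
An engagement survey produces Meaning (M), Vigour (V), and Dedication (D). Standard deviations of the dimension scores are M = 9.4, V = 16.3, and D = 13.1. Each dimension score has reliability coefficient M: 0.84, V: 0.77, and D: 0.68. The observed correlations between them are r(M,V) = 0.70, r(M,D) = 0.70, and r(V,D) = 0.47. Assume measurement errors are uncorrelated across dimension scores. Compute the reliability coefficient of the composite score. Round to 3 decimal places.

Var(M+V+D) = 9.4² + 16.3² + 13.1² + 2·[9.4·16.3·0.70 + 9.4·13.1·0.70 + 16.3·13.1·0.47] = 525.66 + 587.622 = 1113.28.
Because errors are independent across components, Cov(Tᵢ,Tⱼ) = Cov(Xᵢ,Xⱼ); the off-diagonal part of the true-score variance is the same as above.
True-score variance = [9.4²·0.84 + 16.3²·0.77 + 13.1²·0.68] + 587.622 = 395.499 + 587.622 = 983.121.
Reliability = 983.121 / 1113.28 = 0.883.

0.883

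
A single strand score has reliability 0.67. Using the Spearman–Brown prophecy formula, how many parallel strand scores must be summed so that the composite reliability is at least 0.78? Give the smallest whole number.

2

k ≥ ρ*(1−ρ₁)/(ρ₁(1−ρ*)) = 0.78·0.33 / (0.67·0.22) = 1.746.
Smallest integer k = 2.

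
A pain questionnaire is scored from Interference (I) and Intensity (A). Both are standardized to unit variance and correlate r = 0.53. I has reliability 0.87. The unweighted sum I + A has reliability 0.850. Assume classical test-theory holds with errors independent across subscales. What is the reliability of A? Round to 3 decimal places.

Var(I+A) = 2 + 2·0.53 = 3.060.
True-score variance = ρ_I + ρ_A + 2·0.53, so 0.850 = (0.87 + ρ_A + 1.06) / 3.060.
ρ_A = 0.850·3.060 − 0.87 − 1.06 = 0.671.

0.671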